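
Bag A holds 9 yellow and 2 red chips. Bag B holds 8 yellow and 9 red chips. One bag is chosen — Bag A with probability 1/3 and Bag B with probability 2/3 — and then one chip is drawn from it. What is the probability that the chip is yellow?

From Bag A: P(yellow) = 9/11.
From Bag B: P(yellow) = 8/17.
Total probability = (1/3)(9/11) + (2/3)(8/17) = 329/561.

329/561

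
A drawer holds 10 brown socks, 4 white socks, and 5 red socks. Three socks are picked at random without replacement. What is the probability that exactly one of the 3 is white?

One ordering (white drawn first) has probability 4/19 × 15/18 × 14/17 = 840/5814 = 140/969.
There are C(3,1) = 3 such orderings, each equally likely, so P = 3 × 140/969 = 140/323.

140/323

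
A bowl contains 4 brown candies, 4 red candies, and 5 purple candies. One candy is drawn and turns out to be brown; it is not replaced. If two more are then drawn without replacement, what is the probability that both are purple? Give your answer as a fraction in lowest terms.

After the first draw, 5 of the remaining 12 candies are purple.
P = 5/12 × 4/11 = 20/132 = 5/33.

5/33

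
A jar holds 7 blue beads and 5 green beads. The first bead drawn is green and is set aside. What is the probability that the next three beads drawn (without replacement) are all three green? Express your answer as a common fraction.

4/165

After the first draw, 4 of the remaining 11 beads are green.
P = 4/11 × 3/10 × 2/9 = 24/990 = 4/165.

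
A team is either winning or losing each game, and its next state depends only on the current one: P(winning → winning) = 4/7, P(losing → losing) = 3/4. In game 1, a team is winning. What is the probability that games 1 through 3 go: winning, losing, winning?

Game 1 is given. For each transition, use the conditional probability from the current state:
P(losing | winning) = 3/7; P(winning | losing) = 1/4.
P = 3/7 × 1/4 = 3/28.

3/28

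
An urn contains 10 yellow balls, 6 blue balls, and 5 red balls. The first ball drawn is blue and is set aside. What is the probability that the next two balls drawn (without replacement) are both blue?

1/19

After the first draw, 5 of the remaining 20 balls are blue.
P = 5/20 × 4/19 = 20/380 = 1/19.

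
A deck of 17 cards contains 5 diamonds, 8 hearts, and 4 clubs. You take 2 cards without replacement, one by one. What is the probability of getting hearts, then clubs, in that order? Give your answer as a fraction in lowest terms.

Multiply the probability of each draw given the previous ones:
P = 8/17 × 4/16 = 32/272 = 2/17.

2/17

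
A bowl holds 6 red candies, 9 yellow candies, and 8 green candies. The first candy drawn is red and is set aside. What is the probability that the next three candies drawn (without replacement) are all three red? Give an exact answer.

1/154

With the first candy removed, 5 red remain out of 22.
P = 5/22 × 4/21 × 3/20 = 60/9240 = 1/154.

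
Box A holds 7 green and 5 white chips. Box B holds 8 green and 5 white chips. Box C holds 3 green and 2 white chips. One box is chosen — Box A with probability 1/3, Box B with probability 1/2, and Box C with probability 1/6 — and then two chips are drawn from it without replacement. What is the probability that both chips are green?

2879/8580

From Box A: P(both green) = (7/12)(6/11) = 7/22.
From Box B: P(both green) = (8/13)(7/12) = 14/39.
From Box C: P(both green) = (3/5)(2/4) = 3/10.
Total probability = (1/3)(7/22) + (1/2)(14/39) + (1/6)(3/10) = 2879/8580.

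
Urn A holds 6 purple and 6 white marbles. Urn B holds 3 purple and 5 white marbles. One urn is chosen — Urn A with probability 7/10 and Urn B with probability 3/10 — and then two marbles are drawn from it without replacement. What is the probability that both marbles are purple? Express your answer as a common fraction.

589/3080

From Urn A: P(both purple) = (6/12)(5/11) = 5/22.
From Urn B: P(both purple) = (3/8)(2/7) = 3/28.
Total probability = (7/10)(5/22) + (3/10)(3/28) = 589/3080.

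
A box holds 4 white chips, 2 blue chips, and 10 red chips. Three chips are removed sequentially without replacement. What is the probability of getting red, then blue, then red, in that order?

3/56

Chain rule:
P = 10/16 × 2/15 × 9/14 = 180/3360 = 3/56.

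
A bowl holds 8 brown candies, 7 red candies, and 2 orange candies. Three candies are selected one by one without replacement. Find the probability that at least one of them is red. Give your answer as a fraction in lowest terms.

14/17

P(no red) = 10/17 × 9/16 × 8/15 = 720/4080 = 3/17.
P(at least one) = 1 − 3/17 = 14/17.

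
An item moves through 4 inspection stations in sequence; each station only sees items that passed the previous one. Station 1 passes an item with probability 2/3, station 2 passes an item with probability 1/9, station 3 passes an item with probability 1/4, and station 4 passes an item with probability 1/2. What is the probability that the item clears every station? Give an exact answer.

Multiplying along the chain,
P = 2/3 × 1/9 × 1/4 × 1/2 = 2/216 = 1/108.

1/108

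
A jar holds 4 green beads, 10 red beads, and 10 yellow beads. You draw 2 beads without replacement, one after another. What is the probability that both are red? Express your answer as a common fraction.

15/92

P = 10/24 × 9/23 = 90/552 = 15/92.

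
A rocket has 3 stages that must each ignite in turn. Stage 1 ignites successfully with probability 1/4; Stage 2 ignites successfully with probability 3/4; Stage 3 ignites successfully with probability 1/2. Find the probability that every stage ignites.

Multiplying along the chain,
P = 1/4 × 3/4 × 1/2 = 3/32.

3/32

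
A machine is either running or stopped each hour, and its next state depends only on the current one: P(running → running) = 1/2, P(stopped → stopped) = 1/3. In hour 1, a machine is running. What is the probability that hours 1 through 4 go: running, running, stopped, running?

1/6

Hour 1 is given. For each transition, use the conditional probability from the current state:
P(running | running) = 1/2; P(stopped | running) = 1/2; P(running | stopped) = 2/3.
P = 1/2 × 1/2 × 2/3 = 2/12 = 1/6.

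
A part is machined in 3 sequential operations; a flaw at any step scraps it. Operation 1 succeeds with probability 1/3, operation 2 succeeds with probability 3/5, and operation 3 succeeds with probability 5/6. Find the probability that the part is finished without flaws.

1/6

Each stage is reached only if all earlier stages succeed, so
P = 1/3 × 3/5 × 5/6 = 15/90 = 1/6.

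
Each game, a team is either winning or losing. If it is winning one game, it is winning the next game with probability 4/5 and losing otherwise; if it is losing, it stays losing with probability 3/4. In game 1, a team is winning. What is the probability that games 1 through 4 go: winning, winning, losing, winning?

Game 1 is given. For each transition, use the conditional probability from the current state:
P(winning | winning) = 4/5; P(losing | winning) = 1/5; P(winning | losing) = 1/4.
P = 4/5 × 1/5 × 1/4 = 4/100 = 1/25.

1/25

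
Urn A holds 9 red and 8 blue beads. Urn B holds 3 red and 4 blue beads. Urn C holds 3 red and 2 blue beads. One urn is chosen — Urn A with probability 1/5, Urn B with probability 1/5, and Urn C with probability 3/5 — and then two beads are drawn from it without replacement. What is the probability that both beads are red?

From Urn A: P(both red) = (9/17)(8/16) = 9/34.
From Urn B: P(both red) = (3/7)(2/6) = 1/7.
From Urn C: P(both red) = (3/5)(2/4) = 3/10.
Total probability = (1/5)(9/34) + (1/5)(1/7) + (3/5)(3/10) = 778/2975.

778/2975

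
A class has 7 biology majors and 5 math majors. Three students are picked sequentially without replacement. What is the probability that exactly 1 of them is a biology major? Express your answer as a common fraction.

One ordering (a biology major drawn first) has probability 7/12 × 5/11 × 4/10 = 140/1320 = 7/66.
There are C(3,1) = 3 such orderings, each equally likely, so P = 3 × 7/66 = 7/22.

7/22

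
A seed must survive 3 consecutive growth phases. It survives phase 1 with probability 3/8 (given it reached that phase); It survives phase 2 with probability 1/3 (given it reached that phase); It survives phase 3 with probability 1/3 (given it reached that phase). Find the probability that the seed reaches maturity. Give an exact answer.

1/24

The events are sequential, so multiply the conditional probabilities:
P = 3/8 × 1/3 × 1/3 = 3/72 = 1/24.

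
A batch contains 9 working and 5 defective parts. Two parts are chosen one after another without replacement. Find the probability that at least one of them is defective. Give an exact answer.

P(no defective) = 9/14 × 8/13 = 72/182 = 36/91.
P(at least one) = 1 − 36/91 = 55/91.

55/91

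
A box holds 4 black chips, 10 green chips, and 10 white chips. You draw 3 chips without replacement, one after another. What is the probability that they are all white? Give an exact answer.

15/253

P = 10/24 × 9/23 × 8/22 = 720/12144 = 15/253.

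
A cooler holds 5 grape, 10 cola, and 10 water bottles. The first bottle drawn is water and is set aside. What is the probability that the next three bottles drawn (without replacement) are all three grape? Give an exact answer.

5/1012

With the first bottle removed, 5 grape remain out of 24.
P = 5/24 × 4/23 × 3/22 = 60/12144 = 5/1012.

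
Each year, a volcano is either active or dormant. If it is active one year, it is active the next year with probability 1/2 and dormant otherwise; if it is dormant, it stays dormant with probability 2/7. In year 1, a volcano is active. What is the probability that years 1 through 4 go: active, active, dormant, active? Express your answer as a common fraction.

Year 1 is given. For each transition, use the conditional probability from the current state:
P(active | active) = 1/2; P(dormant | active) = 1/2; P(active | dormant) = 5/7.
P = 1/2 × 1/2 × 5/7 = 5/28.

5/28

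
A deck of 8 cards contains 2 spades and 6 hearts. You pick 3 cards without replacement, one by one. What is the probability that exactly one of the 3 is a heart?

3/28

One ordering (a heart drawn first) has probability 6/8 × 2/7 × 1/6 = 12/336 = 1/28.
There are C(3,1) = 3 such orderings, each equally likely, so P = 3 × 1/28 = 3/28.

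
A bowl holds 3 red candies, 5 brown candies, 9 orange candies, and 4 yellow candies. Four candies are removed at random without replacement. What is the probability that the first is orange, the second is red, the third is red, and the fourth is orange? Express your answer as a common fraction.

Each draw changes the counts, so multiply the conditional probabilities along the sequence:
P = 9/21 × 3/20 × 2/19 × 8/18 = 432/143640 = 2/665.

2/665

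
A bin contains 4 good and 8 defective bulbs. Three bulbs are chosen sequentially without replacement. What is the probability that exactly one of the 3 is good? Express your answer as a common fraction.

One ordering (good drawn first) has probability 4/12 × 8/11 × 7/10 = 224/1320 = 28/165.
There are C(3,1) = 3 such orderings, each equally likely, so P = 3 × 28/165 = 28/55.

28/55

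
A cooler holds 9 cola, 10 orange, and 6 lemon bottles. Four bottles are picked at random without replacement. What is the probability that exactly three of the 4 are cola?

One ordering (cola drawn first) has probability 9/25 × 8/24 × 7/23 × 16/22 = 8064/303600 = 168/6325.
There are C(4,3) = 4 such orderings, each equally likely, so P = 4 × 168/6325 = 672/6325.

672/6325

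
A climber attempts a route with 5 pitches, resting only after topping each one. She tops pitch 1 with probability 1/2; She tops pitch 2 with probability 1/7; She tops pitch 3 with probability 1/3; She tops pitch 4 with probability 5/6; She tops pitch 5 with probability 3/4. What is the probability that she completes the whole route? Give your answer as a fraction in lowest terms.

Multiplying along the chain,
P = 1/2 × 1/7 × 1/3 × 5/6 × 3/4 = 15/1008 = 5/336.

5/336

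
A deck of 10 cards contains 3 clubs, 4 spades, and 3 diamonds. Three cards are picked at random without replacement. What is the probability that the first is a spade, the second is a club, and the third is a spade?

1/20

Each draw changes the counts, so multiply the conditional probabilities along the sequence:
P = 4/10 × 3/9 × 3/8 = 36/720 = 1/20.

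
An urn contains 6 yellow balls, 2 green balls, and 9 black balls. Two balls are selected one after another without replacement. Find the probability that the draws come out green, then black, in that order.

Each draw changes the counts, so multiply the conditional probabilities along the sequence:
P = 2/17 × 9/16 = 18/272 = 9/136.

9/136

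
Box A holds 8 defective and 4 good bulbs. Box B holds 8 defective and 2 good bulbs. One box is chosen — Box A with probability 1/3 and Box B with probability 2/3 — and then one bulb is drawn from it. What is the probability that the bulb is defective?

34/45

From Box A: P(defective) = 8/12.
From Box B: P(defective) = 8/10.
Total probability = (1/3)(8/12) + (2/3)(8/10) = 34/45.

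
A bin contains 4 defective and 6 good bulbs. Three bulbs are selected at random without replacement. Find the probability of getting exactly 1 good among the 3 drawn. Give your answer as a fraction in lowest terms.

One ordering (good drawn first) has probability 6/10 × 4/9 × 3/8 = 72/720 = 1/10.
There are C(3,1) = 3 such orderings, each equally likely, so P = 3 × 1/10 = 3/10.

3/10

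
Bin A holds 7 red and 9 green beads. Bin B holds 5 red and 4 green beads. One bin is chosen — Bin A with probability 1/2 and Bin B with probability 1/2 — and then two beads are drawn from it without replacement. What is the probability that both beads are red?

From Bin A: P(both red) = (7/16)(6/15) = 7/40.
From Bin B: P(both red) = (5/9)(4/8) = 5/18.
Total probability = (1/2)(7/40) + (1/2)(5/18) = 163/720.

163/720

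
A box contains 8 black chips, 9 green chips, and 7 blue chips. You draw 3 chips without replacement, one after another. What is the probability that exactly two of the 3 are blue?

357/2024

One ordering (blue drawn first) has probability 7/24 × 6/23 × 17/22 = 714/12144 = 119/2024.
There are C(3,2) = 3 such orderings, each equally likely, so P = 3 × 119/2024 = 357/2024.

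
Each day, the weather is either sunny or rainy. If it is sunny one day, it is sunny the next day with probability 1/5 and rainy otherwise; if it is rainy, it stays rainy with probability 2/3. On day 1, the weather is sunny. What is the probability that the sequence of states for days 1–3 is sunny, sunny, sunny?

1/25

Day 1 is given. For each transition, use the conditional probability from the current state:
P(sunny | sunny) = 1/5; P(sunny | sunny) = 1/5.
P = 1/5 × 1/5 = 1/25.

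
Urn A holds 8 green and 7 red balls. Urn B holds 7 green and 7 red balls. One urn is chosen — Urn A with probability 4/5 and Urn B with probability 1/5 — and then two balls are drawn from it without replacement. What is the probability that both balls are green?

253/975

From Urn A: P(both green) = (8/15)(7/14) = 4/15.
From Urn B: P(both green) = (7/14)(6/13) = 3/13.
Total probability = (4/5)(4/15) + (1/5)(3/13) = 253/975.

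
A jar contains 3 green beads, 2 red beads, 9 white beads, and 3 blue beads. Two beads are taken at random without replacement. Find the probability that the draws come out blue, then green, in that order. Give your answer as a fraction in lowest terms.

Each draw changes the counts, so multiply the conditional probabilities along the sequence:
P = 3/17 × 3/16 = 9/272.

9/272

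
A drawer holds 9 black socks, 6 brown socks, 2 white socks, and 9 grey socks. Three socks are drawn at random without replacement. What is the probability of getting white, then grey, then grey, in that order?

3/325

Multiply the probability of each draw given the previous ones:
P = 2/26 × 9/25 × 8/24 = 144/15600 = 3/325.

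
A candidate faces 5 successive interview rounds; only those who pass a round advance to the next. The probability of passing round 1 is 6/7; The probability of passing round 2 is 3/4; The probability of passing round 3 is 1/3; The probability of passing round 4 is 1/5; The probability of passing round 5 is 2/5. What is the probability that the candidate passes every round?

3/175

The events are sequential, so multiply the conditional probabilities:
P = 6/7 × 3/4 × 1/3 × 1/5 × 2/5 = 36/2100 = 3/175.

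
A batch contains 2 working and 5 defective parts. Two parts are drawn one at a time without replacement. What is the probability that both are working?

1/21

P = 2/7 × 1/6 = 2/42 = 1/21.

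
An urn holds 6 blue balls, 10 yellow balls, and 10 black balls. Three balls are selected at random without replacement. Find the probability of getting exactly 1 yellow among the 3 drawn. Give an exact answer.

One ordering (yellow drawn first) has probability 10/26 × 16/25 × 15/24 = 2400/15600 = 2/13.
There are C(3,1) = 3 such orderings, each equally likely, so P = 3 × 2/13 = 6/13.

6/13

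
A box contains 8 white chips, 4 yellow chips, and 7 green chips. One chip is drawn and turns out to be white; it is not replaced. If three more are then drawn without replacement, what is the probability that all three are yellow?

1/204

After the first draw, 4 of the remaining 18 chips are yellow.
P = 4/18 × 3/17 × 2/16 = 24/4896 = 1/204.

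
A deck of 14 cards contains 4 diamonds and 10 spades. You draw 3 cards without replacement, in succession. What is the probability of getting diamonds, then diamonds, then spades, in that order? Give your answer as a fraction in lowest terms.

5/91

Chain rule:
P = 4/14 × 3/13 × 10/12 = 120/2184 = 5/91.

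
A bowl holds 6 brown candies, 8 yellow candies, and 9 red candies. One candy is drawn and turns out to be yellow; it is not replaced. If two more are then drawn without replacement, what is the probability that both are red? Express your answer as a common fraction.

With the first candy removed, 9 red remain out of 22.
P = 9/22 × 8/21 = 72/462 = 12/77.

12/77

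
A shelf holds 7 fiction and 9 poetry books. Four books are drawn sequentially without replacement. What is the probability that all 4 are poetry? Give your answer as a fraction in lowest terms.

9/130

P(every draw is poetry) = 9/16 × 8/15 × 7/14 × 6/13 = 3024/43680 = 9/130.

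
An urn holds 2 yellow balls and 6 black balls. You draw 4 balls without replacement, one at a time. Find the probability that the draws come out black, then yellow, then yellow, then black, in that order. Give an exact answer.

1/28

Multiply the probability of each draw given the previous ones:
P = 6/8 × 2/7 × 1/6 × 5/5 = 60/1680 = 1/28.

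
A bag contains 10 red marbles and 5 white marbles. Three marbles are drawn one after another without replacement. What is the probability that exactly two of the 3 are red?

One ordering (red drawn first) has probability 10/15 × 9/14 × 5/13 = 450/2730 = 15/91.
There are C(3,2) = 3 such orderings, each equally likely, so P = 3 × 15/91 = 45/91.

45/91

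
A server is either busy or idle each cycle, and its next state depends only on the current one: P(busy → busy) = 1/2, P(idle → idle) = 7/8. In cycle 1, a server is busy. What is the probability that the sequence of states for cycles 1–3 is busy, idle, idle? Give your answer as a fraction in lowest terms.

7/16

Cycle 1 is given. For each transition, use the conditional probability from the current state:
P(idle | busy) = 1/2; P(idle | idle) = 7/8.
P = 1/2 × 7/8 = 7/16.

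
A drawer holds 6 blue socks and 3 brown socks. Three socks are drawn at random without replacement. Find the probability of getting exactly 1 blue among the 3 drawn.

One ordering (blue drawn first) has probability 6/9 × 3/8 × 2/7 = 36/504 = 1/14.
There are C(3,1) = 3 such orderings, each equally likely, so P = 3 × 1/14 = 3/14.

3/14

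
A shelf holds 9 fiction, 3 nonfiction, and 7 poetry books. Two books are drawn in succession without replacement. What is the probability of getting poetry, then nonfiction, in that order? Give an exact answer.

7/114

Each draw changes the counts, so multiply the conditional probabilities along the sequence:
P = 7/19 × 3/18 = 21/342 = 7/114.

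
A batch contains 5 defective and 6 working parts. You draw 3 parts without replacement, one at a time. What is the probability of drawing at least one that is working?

P(no working) = 5/11 × 4/10 × 3/9 = 60/990 = 2/33.
P(at least one) = 1 − 2/33 = 31/33.

31/33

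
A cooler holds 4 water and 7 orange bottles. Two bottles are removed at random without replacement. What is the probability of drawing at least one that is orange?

49/55

P(no orange) = 4/11 × 3/10 = 12/110 = 6/55.
P(at least one) = 1 − 6/55 = 49/55.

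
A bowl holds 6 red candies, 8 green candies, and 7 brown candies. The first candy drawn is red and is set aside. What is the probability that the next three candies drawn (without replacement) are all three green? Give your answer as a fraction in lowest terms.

With the first candy removed, 8 green remain out of 20.
P = 8/20 × 7/19 × 6/18 = 336/6840 = 14/285.

14/285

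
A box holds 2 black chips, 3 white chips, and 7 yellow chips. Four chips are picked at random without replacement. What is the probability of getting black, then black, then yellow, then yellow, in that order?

7/990

Multiply the probability of each draw given the previous ones:
P = 2/12 × 1/11 × 7/10 × 6/9 = 84/11880 = 7/990.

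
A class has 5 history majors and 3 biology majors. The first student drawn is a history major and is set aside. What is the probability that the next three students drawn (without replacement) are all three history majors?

After the first draw, 4 of the remaining 7 students are history majors.
P = 4/7 × 3/6 × 2/5 = 24/210 = 4/35.

4/35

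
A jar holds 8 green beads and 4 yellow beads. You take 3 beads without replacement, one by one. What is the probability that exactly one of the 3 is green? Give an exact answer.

One ordering (green drawn first) has probability 8/12 × 4/11 × 3/10 = 96/1320 = 4/55.
There are C(3,1) = 3 such orderings, each equally likely, so P = 3 × 4/55 = 12/55.

12/55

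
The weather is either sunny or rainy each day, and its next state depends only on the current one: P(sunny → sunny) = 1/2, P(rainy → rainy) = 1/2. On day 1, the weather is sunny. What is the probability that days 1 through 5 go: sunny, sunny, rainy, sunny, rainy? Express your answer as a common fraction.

1/16

Day 1 is given. For each transition, use the conditional probability from the current state:
P(sunny | sunny) = 1/2; P(rainy | sunny) = 1/2; P(sunny | rainy) = 1/2; P(rainy | sunny) = 1/2.
P = 1/2 × 1/2 × 1/2 × 1/2 = 1/16.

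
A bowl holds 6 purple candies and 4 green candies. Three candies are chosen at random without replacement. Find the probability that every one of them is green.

1/30

P(all green) = 4/10 × 3/9 × 2/8 = 24/720 = 1/30.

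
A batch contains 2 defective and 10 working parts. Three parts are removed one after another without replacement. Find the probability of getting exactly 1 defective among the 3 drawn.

One ordering (defective drawn first) has probability 2/12 × 10/11 × 9/10 = 180/1320 = 3/22.
There are C(3,1) = 3 such orderings, each equally likely, so P = 3 × 3/22 = 9/22.

9/22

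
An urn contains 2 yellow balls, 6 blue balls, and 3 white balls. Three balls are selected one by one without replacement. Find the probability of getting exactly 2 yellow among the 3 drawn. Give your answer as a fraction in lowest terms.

3/55

One ordering (yellow drawn first) has probability 2/11 × 1/10 × 9/9 = 18/990 = 1/55.
There are C(3,2) = 3 such orderings, each equally likely, so P = 3 × 1/55 = 3/55.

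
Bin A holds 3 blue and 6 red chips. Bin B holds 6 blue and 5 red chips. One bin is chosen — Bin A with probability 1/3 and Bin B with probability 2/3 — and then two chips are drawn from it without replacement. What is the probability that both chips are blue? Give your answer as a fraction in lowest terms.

From Bin A: P(both blue) = (3/9)(2/8) = 1/12.
From Bin B: P(both blue) = (6/11)(5/10) = 3/11.
Total probability = (1/3)(1/12) + (2/3)(3/11) = 83/396.

83/396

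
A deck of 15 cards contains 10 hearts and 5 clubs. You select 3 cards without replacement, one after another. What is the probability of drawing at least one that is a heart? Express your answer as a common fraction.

P(no hearts) = 5/15 × 4/14 × 3/13 = 60/2730 = 2/91.
P(at least one) = 1 − 2/91 = 89/91.

89/91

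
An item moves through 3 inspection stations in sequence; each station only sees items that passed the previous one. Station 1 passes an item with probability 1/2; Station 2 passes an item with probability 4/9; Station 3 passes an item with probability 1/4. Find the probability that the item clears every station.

1/18

The events are sequential, so multiply the conditional probabilities:
P = 1/2 × 4/9 × 1/4 = 4/72 = 1/18.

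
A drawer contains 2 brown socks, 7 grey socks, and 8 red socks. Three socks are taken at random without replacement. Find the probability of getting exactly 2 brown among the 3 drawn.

One ordering (brown drawn first) has probability 2/17 × 1/16 × 15/15 = 30/4080 = 1/136.
There are C(3,2) = 3 such orderings, each equally likely, so P = 3 × 1/136 = 3/136.

3/136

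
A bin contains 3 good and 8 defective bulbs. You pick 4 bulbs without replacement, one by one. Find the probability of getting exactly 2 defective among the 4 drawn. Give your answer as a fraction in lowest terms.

One ordering (defective drawn first) has probability 8/11 × 7/10 × 3/9 × 2/8 = 336/7920 = 7/165.
There are C(4,2) = 6 such orderings, each equally likely, so P = 6 × 7/165 = 14/55.

14/55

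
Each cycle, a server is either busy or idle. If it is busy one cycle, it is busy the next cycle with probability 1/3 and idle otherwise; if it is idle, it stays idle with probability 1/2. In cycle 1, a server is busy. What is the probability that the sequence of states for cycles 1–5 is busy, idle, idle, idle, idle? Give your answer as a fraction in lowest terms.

1/12

Cycle 1 is given. For each transition, use the conditional probability from the current state:
P(idle | busy) = 2/3; P(idle | idle) = 1/2; P(idle | idle) = 1/2; P(idle | idle) = 1/2.
P = 2/3 × 1/2 × 1/2 × 1/2 = 2/24 = 1/12.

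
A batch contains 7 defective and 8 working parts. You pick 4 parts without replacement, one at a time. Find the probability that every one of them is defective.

P(all defective) = 7/15 × 6/14 × 5/13 × 4/12 = 840/32760 = 1/39.

1/39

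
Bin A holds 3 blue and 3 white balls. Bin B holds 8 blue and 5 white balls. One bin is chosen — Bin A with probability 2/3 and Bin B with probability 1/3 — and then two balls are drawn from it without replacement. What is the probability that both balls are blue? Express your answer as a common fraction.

From Bin A: P(both blue) = (3/6)(2/5) = 1/5.
From Bin B: P(both blue) = (8/13)(7/12) = 14/39.
Total probability = (2/3)(1/5) + (1/3)(14/39) = 148/585.

148/585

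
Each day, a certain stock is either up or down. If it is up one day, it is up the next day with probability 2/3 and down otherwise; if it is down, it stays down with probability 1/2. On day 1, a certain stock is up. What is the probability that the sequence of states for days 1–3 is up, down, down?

Day 1 is given. For each transition, use the conditional probability from the current state:
P(down | up) = 1/3; P(down | down) = 1/2.
P = 1/3 × 1/2 = 1/6.

1/6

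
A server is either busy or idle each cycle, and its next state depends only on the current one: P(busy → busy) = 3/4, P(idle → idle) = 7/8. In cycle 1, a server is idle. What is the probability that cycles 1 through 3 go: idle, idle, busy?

7/64

Cycle 1 is given. For each transition, use the conditional probability from the current state:
P(idle | idle) = 7/8; P(busy | idle) = 1/8.
P = 7/8 × 1/8 = 7/64.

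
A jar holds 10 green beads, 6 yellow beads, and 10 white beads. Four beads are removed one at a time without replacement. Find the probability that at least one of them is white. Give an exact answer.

101/115

P(no white) = 16/26 × 15/25 × 14/24 × 13/23 = 43680/358800 = 14/115.
P(at least one) = 1 − 14/115 = 101/115.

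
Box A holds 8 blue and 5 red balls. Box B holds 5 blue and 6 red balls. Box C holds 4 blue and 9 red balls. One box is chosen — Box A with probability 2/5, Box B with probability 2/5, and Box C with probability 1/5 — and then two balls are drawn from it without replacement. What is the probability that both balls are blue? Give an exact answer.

From Box A: P(both blue) = (8/13)(7/12) = 14/39.
From Box B: P(both blue) = (5/11)(4/10) = 2/11.
From Box C: P(both blue) = (4/13)(3/12) = 1/13.
Total probability = (2/5)(14/39) + (2/5)(2/11) + (1/5)(1/13) = 497/2145.

497/2145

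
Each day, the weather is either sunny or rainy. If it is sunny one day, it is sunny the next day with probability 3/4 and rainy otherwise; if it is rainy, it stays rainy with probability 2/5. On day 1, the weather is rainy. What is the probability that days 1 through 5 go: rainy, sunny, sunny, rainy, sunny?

Day 1 is given. For each transition, use the conditional probability from the current state:
P(sunny | rainy) = 3/5; P(sunny | sunny) = 3/4; P(rainy | sunny) = 1/4; P(sunny | rainy) = 3/5.
P = 3/5 × 3/4 × 1/4 × 3/5 = 27/400.

27/400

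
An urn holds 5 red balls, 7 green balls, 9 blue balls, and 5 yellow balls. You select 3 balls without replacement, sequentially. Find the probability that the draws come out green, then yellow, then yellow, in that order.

7/780

Each draw changes the counts, so multiply the conditional probabilities along the sequence:
P = 7/26 × 5/25 × 4/24 = 140/15600 = 7/780.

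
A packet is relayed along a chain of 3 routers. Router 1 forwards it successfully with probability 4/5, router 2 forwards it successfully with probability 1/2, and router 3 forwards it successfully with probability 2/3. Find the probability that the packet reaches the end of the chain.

4/15

Each stage is reached only if all earlier stages succeed, so
P = 4/5 × 1/2 × 2/3 = 8/30 = 4/15.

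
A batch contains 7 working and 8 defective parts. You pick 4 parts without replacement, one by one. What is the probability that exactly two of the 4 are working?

28/65

One ordering (working drawn first) has probability 7/15 × 6/14 × 8/13 × 7/12 = 2352/32760 = 14/195.
There are C(4,2) = 6 such orderings, each equally likely, so P = 6 × 14/195 = 28/65.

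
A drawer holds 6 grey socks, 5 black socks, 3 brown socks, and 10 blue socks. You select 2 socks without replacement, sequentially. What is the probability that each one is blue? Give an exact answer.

15/92

P = 10/24 × 9/23 = 90/552 = 15/92.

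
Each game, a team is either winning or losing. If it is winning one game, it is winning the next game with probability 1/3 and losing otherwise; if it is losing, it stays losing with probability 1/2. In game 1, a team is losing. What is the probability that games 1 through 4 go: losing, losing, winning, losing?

1/6

Game 1 is given. For each transition, use the conditional probability from the current state:
P(losing | losing) = 1/2; P(winning | losing) = 1/2; P(losing | winning) = 2/3.
P = 1/2 × 1/2 × 2/3 = 2/12 = 1/6.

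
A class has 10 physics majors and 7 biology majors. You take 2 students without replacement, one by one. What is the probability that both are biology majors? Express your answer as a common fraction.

21/136

P(every draw is a biology major) = 7/17 × 6/16 = 42/272 = 21/136.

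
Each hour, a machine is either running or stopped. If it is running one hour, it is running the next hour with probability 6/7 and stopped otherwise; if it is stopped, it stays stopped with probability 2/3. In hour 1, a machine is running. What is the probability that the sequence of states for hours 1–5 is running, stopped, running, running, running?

Hour 1 is given. For each transition, use the conditional probability from the current state:
P(stopped | running) = 1/7; P(running | stopped) = 1/3; P(running | running) = 6/7; P(running | running) = 6/7.
P = 1/7 × 1/3 × 6/7 × 6/7 = 36/1029 = 12/343.

12/343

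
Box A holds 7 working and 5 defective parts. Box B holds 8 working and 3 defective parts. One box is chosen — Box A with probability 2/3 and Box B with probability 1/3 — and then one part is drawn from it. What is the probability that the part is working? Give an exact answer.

From Box A: P(working) = 7/12.
From Box B: P(working) = 8/11.
Total probability = (2/3)(7/12) + (1/3)(8/11) = 125/198.

125/198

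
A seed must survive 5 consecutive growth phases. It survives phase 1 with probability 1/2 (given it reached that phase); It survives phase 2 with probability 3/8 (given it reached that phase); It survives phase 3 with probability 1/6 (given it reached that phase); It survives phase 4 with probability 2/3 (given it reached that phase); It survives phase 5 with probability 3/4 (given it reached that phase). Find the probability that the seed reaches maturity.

The events are sequential, so multiply the conditional probabilities:
P = 1/2 × 3/8 × 1/6 × 2/3 × 3/4 = 18/1152 = 1/64.

1/64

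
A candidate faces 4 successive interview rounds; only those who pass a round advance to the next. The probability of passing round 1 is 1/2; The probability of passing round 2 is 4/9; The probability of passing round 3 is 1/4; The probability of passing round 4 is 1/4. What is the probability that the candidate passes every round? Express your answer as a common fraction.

The events are sequential, so multiply the conditional probabilities:
P = 1/2 × 4/9 × 1/4 × 1/4 = 4/288 = 1/72.

1/72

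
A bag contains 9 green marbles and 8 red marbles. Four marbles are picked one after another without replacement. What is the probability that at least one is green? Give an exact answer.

P(no green) = 8/17 × 7/16 × 6/15 × 5/14 = 1680/57120 = 1/34.
P(at least one) = 1 − 1/34 = 33/34.

33/34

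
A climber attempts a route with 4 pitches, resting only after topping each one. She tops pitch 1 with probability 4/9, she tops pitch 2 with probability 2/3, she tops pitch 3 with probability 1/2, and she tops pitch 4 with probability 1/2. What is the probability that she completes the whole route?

Each stage is reached only if all earlier stages succeed, so
P = 4/9 × 2/3 × 1/2 × 1/2 = 8/108 = 2/27.

2/27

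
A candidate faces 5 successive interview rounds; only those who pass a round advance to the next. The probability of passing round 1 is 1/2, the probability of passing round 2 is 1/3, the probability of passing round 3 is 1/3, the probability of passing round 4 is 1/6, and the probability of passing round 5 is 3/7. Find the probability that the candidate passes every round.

1/252

The events are sequential, so multiply the conditional probabilities:
P = 1/2 × 1/3 × 1/3 × 1/6 × 3/7 = 3/756 = 1/252.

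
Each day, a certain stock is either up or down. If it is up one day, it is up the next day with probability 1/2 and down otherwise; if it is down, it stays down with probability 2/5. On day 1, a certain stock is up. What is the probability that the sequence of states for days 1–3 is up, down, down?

Day 1 is given. For each transition, use the conditional probability from the current state:
P(down | up) = 1/2; P(down | down) = 2/5.
P = 1/2 × 2/5 = 2/10 = 1/5.

1/5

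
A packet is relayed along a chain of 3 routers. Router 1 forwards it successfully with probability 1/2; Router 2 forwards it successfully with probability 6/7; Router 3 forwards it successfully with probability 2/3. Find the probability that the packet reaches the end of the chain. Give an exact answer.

2/7

Multiplying along the chain,
P = 1/2 × 6/7 × 2/3 = 12/42 = 2/7.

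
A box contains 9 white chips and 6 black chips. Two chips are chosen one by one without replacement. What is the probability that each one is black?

1/7

P(every draw is black) = 6/15 × 5/14 = 30/210 = 1/7.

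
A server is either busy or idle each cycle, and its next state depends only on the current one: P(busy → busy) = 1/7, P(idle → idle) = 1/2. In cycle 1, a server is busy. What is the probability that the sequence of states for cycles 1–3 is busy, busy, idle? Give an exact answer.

6/49

Cycle 1 is given. For each transition, use the conditional probability from the current state:
P(busy | busy) = 1/7; P(idle | busy) = 6/7.
P = 1/7 × 6/7 = 6/49.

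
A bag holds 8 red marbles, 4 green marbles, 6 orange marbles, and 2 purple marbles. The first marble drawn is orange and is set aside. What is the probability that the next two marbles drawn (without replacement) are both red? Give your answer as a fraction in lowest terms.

28/171

With the first marble removed, 8 red remain out of 19.
P = 8/19 × 7/18 = 56/342 = 28/171.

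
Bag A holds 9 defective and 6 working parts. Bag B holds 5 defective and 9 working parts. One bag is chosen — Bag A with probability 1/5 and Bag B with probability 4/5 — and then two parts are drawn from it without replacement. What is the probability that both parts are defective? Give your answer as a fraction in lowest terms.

From Bag A: P(both defective) = (9/15)(8/14) = 12/35.
From Bag B: P(both defective) = (5/14)(4/13) = 10/91.
Total probability = (1/5)(12/35) + (4/5)(10/91) = 356/2275.

356/2275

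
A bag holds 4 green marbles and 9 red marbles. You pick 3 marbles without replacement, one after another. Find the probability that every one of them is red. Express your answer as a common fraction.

42/143

P(every draw is red) = 9/13 × 8/12 × 7/11 = 504/1716 = 42/143.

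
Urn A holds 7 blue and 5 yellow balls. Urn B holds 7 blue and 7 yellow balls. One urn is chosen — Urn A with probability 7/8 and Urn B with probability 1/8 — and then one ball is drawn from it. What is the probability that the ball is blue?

55/96

From Urn A: P(blue) = 7/12.
From Urn B: P(blue) = 7/14.
Total probability = (7/8)(7/12) + (1/8)(7/14) = 55/96.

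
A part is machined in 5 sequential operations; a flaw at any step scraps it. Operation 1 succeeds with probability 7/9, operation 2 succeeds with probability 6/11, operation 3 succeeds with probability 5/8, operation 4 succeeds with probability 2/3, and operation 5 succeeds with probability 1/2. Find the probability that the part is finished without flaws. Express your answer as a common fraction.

35/396

Multiplying along the chain,
P = 7/9 × 6/11 × 5/8 × 2/3 × 1/2 = 420/4752 = 35/396.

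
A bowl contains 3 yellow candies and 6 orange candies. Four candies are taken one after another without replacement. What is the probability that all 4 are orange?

5/42

P(every draw is orange) = 6/9 × 5/8 × 4/7 × 3/6 = 360/3024 = 5/42.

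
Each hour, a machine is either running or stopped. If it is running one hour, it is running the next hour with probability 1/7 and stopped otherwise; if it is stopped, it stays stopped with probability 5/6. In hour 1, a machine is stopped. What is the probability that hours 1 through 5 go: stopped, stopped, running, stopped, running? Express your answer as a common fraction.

5/252

Hour 1 is given. For each transition, use the conditional probability from the current state:
P(stopped | stopped) = 5/6; P(running | stopped) = 1/6; P(stopped | running) = 6/7; P(running | stopped) = 1/6.
P = 5/6 × 1/6 × 6/7 × 1/6 = 30/1512 = 5/252.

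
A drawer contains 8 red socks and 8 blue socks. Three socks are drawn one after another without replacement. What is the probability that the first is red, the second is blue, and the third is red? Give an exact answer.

2/15

Each draw changes the counts, so multiply the conditional probabilities along the sequence:
P = 8/16 × 8/15 × 7/14 = 448/3360 = 2/15.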